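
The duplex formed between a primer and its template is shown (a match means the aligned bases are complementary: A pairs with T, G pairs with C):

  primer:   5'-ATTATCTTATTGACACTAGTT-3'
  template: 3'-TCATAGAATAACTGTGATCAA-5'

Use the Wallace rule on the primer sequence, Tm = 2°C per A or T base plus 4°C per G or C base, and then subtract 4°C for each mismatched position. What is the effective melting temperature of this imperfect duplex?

Primer base counts: A=6, T=10, G=2, C=3 → A+T=16, G+C=5
Perfect-match Tm = 2(16) + 4(5) = 32 + 20 = 52°C
Mismatches (positions where the bases are not complementary): 1 (at position 2)
Effective Tm = 52 − 1×4 = 52 − 4 = 48°C

48°C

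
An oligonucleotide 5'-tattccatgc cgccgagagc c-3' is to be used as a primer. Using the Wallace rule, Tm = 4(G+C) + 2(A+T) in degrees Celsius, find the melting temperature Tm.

68°C

G=5, T=4, A=4, C=8
So N_AT = 8 and N_GC = 13.
Tm = 2(8) + 4(13) = 16 + 52 = 68°C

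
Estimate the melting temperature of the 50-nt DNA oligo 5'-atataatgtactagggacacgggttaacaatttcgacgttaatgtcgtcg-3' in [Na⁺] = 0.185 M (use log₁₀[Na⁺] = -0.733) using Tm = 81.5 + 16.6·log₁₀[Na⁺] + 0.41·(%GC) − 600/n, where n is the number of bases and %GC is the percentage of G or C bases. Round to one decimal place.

73.7°C

Length n = 50. Counting bases: T=15, G=12, A=15, C=8
G+C = 20, so %GC = 20/50 × 100 = 40%
Salt term: 16.6 × (-0.733) = -12.168
GC term: 0.41 × 40 = 16.4; length term: −600/50 = −12
Tm = 81.5 + (-12.168) + 16.4 − 12 = 73.732 → 73.7°C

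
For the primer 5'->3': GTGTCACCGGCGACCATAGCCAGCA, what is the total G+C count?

Counting bases: C=9, A=6, T=3, G=7
Total G or C: 7 + 9 = 16

16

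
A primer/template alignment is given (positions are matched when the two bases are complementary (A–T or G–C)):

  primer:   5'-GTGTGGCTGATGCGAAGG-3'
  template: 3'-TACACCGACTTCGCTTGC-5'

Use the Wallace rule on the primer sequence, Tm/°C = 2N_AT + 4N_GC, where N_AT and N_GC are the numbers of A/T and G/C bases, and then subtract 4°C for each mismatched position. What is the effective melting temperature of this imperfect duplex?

46°C

Primer base counts: A=3, T=4, G=9, C=2 → A+T=7, G+C=11
Perfect-match Tm = 2(7) + 4(11) = 14 + 44 = 58°C
Mismatches (positions where the bases are not complementary): 3 (at positions 1, 11, 17)
Effective Tm = 58 − 3×4 = 58 − 12 = 46°C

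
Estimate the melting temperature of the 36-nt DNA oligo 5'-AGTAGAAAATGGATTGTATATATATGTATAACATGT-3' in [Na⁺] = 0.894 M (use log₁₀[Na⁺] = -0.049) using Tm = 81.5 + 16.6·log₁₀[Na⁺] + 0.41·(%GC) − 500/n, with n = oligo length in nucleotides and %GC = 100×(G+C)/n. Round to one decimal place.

Length n = 36. Base counts: C=1, G=7, T=13, A=15
G+C = 8, so %GC = 8/36 × 100 = 22.222%
Salt term: 16.6 × (-0.049) = -0.813
GC term: 0.41 × 22.222 = 9.111; length term: −500/36 = −13.889
Tm = 81.5 + (-0.813) + 9.111 − 13.889 = 75.909 → 75.9°C

75.9°C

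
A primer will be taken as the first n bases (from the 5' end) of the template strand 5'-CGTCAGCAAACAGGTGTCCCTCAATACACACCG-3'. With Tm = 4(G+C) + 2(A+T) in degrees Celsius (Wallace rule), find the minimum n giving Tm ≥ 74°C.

First 23 bases: CGTCAGCAAACAGGTGTCCCTCA → Tm = 72°C (< 74°C)
First 24 bases: CGTCAGCAAACAGGTGTCCCTCAA → Tm = 74°C (≥ 74°C)
Since every base adds ≥2°C, Tm only increases with n, so the threshold is first crossed at n = 24.

n = 24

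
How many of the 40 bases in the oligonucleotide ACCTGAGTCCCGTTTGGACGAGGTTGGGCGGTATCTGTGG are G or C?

24

A=5, T=11, C=8, G=16
Total G or C: 16 + 8 = 24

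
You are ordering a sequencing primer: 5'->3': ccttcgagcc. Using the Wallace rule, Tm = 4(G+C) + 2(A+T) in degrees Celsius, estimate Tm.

34°C

Scanning the sequence gives T=2, C=5, G=2, A=1.
So N_AT = 3 and N_GC = 7.
Tm = 2(3) + 4(7) = 6 + 28 = 34°C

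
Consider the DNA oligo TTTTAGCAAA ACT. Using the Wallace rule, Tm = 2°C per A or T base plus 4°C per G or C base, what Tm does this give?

32°C

Base counts: C=2, A=5, T=5, G=1
A+T = 10, G+C = 3
Tm = 2×10 + 4×3 = 32°C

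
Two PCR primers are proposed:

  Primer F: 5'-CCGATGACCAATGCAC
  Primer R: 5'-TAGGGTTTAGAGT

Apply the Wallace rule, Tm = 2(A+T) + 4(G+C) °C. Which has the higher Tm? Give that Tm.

Primer F: A+T=7, G+C=9 → Tm = 2(7)+4(9) = 50°C
Primer R: A+T=8, G+C=5 → Tm = 2(8)+4(5) = 36°C
50°C vs 36°C → primer F is higher.

Primer F, 50°C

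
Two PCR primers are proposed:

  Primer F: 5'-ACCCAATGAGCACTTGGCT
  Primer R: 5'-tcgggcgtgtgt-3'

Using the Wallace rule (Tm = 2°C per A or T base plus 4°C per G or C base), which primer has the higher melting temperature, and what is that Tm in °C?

Primer F: A+T=9, G+C=10 → Tm = 2(9)+4(10) = 58°C
Primer R: A+T=4, G+C=8 → Tm = 2(4)+4(8) = 40°C
58°C vs 40°C → primer F is higher.

Primer F, 58°C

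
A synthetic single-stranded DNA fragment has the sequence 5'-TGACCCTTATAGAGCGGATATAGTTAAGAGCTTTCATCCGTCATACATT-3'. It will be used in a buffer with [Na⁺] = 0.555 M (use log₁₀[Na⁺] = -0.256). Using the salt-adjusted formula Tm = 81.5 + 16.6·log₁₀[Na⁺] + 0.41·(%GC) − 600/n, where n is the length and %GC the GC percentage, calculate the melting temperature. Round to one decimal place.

80.9°C

Length n = 49. Counting bases: G=9, A=14, T=16, C=10
G+C = 19, so %GC = 19/49 × 100 = 38.776%
Salt term: 16.6 × (-0.256) = -4.25
GC term: 0.41 × 38.776 = 15.898; length term: −600/49 = −12.245
Tm = 81.5 + (-4.25) + 15.898 − 12.245 = 80.903 → 80.9°C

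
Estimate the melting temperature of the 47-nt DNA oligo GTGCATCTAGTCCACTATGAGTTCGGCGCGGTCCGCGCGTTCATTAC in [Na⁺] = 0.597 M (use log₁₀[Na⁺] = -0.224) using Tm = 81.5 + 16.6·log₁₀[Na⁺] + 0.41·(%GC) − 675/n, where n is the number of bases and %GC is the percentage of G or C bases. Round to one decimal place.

87.0°C

Length n = 47. Counting bases: G=13, C=14, T=13, A=7
G+C = 27, so %GC = 27/47 × 100 = 57.447%
Salt term: 16.6 × (-0.224) = -3.718
GC term: 0.41 × 57.447 = 23.553; length term: −675/47 = −14.362
Tm = 81.5 + (-3.718) + 23.553 − 14.362 = 86.973 → 87.0°C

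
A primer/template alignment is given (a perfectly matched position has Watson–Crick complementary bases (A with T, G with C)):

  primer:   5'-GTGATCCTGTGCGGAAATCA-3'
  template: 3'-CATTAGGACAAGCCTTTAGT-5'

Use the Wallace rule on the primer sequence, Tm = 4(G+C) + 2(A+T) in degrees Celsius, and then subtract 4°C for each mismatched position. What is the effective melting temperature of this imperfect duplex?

52°C

Primer base counts: A=5, T=5, G=6, C=4 → A+T=10, G+C=10
Perfect-match Tm = 2(10) + 4(10) = 20 + 40 = 60°C
Mismatches (positions where the bases are not complementary): 2 (at positions 3, 11)
Effective Tm = 60 − 2×4 = 60 − 8 = 52°C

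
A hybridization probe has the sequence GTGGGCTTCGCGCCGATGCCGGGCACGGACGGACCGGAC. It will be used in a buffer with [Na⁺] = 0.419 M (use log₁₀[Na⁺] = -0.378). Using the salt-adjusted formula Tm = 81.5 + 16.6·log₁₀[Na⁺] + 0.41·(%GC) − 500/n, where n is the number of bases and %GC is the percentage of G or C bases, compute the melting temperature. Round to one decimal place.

Length n = 39. Base counts: T=4, A=5, C=13, G=17
G+C = 30, so %GC = 30/39 × 100 = 76.923%
Salt term: 16.6 × (-0.378) = -6.275
GC term: 0.41 × 76.923 = 31.538; length term: −500/39 = −12.821
Tm = 81.5 + (-6.275) + 31.538 − 12.821 = 93.942 → 93.9°C

93.9°C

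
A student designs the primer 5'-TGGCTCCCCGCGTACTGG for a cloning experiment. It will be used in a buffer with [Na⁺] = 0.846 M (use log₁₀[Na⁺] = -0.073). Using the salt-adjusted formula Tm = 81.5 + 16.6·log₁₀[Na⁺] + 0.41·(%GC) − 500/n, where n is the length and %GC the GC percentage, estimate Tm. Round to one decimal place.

Length n = 18. Counting bases: G=6, A=1, C=7, T=4
G+C = 13, so %GC = 13/18 × 100 = 72.222%
Salt term: 16.6 × (-0.073) = -1.212
GC term: 0.41 × 72.222 = 29.611; length term: −500/18 = −27.778
Tm = 81.5 + (-1.212) + 29.611 − 27.778 = 82.121 → 82.1°C

82.1°C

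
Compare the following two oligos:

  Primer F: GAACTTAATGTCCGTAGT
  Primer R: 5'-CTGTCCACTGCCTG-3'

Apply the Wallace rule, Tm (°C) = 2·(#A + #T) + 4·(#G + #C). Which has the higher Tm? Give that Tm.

Primer F: A+T=11, G+C=7 → Tm = 2(11)+4(7) = 50°C
Primer R: A+T=5, G+C=9 → Tm = 2(5)+4(9) = 46°C
50°C vs 46°C → primer F is higher.

Primer F, 50°C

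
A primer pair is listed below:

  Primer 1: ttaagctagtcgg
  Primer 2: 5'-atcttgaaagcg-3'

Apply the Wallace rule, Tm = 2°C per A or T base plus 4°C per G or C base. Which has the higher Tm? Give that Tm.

Primer 1: A+T=7, G+C=6 → Tm = 2(7)+4(6) = 38°C
Primer 2: A+T=7, G+C=5 → Tm = 2(7)+4(5) = 34°C
38°C vs 34°C → primer 1 is higher.

Primer 1, 38°C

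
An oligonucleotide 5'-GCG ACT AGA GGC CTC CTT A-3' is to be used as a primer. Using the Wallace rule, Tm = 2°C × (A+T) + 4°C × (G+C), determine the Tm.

Counting bases: T=4, C=6, A=4, G=5
AT pairs contribute 8, GC pairs contribute 11.
Tm = 2×8 + 4×11 = 60°C

60°C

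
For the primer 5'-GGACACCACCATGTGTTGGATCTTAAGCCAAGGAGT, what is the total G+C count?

Base counts: T=8, A=10, G=10, C=8
Total G or C: 10 + 8 = 18

18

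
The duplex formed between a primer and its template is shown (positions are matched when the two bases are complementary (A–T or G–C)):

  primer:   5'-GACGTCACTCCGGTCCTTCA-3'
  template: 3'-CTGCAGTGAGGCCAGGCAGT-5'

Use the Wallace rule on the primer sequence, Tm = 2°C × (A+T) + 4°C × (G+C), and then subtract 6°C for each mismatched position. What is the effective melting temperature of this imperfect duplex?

58°C

Primer base counts: A=3, T=5, G=4, C=8 → A+T=8, G+C=12
Perfect-match Tm = 2(8) + 4(12) = 16 + 48 = 64°C
Mismatches (positions where the bases are not complementary): 1 (at position 17)
Effective Tm = 64 − 1×6 = 64 − 6 = 58°C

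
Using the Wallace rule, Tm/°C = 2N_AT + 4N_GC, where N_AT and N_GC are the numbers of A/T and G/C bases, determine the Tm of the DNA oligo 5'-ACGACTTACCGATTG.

Scanning the sequence gives C=4, T=4, G=3, A=4.
AT pairs contribute 8, GC pairs contribute 7.
Tm = 4·7 + 2·8 = 28 + 16 = 44°C

44°C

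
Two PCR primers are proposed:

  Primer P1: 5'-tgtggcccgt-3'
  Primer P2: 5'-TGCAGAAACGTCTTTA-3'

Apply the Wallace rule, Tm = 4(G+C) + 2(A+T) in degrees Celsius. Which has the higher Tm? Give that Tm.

Primer P2, 44°C

Primer P1: A+T=3, G+C=7 → Tm = 2(3)+4(7) = 34°C
Primer P2: A+T=10, G+C=6 → Tm = 2(10)+4(6) = 44°C
34°C vs 44°C → primer P2 is higher.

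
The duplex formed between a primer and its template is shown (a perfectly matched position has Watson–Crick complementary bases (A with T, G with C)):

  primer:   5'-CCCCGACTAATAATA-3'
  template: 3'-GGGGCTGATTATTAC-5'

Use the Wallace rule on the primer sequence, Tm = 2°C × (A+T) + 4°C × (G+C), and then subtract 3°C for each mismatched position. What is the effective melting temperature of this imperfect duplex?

39°C

Primer base counts: A=6, T=3, G=1, C=5 → A+T=9, G+C=6
Perfect-match Tm = 2(9) + 4(6) = 18 + 24 = 42°C
Mismatches (positions where the bases are not complementary): 1 (at position 15)
Effective Tm = 42 − 1×3 = 42 − 3 = 39°C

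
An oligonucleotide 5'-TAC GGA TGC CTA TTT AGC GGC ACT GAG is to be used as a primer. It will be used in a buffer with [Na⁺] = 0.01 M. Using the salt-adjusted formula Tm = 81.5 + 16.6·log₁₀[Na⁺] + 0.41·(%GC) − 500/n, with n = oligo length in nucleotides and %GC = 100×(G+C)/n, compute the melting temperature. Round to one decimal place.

51.0°C

Length n = 27. A=6, G=8, T=7, C=6
G+C = 14, so %GC = 14/27 × 100 = 51.852%
Salt term: 16.6 × (-2) = -33.2
GC term: 0.41 × 51.852 = 21.259; length term: −500/27 = −18.519
Tm = 81.5 + (-33.2) + 21.259 − 18.519 = 51.04 → 51.0°C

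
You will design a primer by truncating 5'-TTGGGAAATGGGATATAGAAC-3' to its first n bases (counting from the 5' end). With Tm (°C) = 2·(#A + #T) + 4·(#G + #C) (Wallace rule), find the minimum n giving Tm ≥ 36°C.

First 11 bases: TTGGGAAATGG → Tm = 32°C (< 36°C)
First 12 bases: TTGGGAAATGGG → Tm = 36°C (≥ 36°C)
Since every base adds ≥2°C, Tm only increases with n, so the threshold is first crossed at n = 12.

n = 12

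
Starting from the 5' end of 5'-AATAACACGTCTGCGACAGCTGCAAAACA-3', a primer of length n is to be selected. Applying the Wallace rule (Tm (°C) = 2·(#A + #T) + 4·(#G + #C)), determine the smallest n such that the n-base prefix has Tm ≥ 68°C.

First 22 bases: AATAACACGTCTGCGACAGCTG → Tm = 66°C (< 68°C)
First 23 bases: AATAACACGTCTGCGACAGCTGC → Tm = 70°C (≥ 68°C)
Each additional base adds 2°C (A/T) or 4°C (G/C), so Tm is non-decreasing in n; n = 23 is the first length to reach 68°C.

n = 23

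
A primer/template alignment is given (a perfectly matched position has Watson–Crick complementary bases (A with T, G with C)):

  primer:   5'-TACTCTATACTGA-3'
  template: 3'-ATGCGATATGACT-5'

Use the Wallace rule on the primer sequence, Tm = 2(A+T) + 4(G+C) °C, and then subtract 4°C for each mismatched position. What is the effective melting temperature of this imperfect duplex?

30°C

Primer base counts: A=4, T=5, G=1, C=3 → A+T=9, G+C=4
Perfect-match Tm = 2(9) + 4(4) = 18 + 16 = 34°C
Mismatches (positions where the bases are not complementary): 1 (at position 4)
Effective Tm = 34 − 1×4 = 34 − 4 = 30°C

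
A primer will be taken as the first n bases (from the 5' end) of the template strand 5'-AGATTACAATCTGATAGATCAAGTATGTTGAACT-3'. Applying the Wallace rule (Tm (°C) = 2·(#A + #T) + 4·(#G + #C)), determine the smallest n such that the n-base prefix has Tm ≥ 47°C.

First 18 bases: AGATTACAATCTGATAGA → Tm = 46°C (< 47°C)
First 19 bases: AGATTACAATCTGATAGAT → Tm = 48°C (≥ 47°C)
Since every base adds ≥2°C, Tm only increases with n, so the threshold is first crossed at n = 19.

n = 19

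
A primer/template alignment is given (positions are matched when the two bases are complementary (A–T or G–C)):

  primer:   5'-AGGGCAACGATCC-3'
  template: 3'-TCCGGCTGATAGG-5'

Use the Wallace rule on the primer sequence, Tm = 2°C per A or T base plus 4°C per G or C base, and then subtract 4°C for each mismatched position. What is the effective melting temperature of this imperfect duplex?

Primer base counts: A=4, T=1, G=4, C=4 → A+T=5, G+C=8
Perfect-match Tm = 2(5) + 4(8) = 10 + 32 = 42°C
Mismatches (positions where the bases are not complementary): 3 (at positions 4, 6, 9)
Effective Tm = 42 − 3×4 = 42 − 12 = 30°C

30°C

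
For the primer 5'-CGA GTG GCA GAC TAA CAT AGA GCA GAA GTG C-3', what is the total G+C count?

16

Scanning the sequence gives G=10, A=11, T=4, C=6.
Total G or C: 10 + 6 = 16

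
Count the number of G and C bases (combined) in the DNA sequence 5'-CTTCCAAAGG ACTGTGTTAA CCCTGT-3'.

12

Scanning the sequence gives G=5, A=6, T=8, C=7.
Total G or C: 5 + 7 = 12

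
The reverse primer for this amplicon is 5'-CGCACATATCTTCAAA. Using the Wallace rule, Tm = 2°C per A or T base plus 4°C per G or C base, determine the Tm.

Base counts: A=6, G=1, T=4, C=5
AT pairs contribute 10, GC pairs contribute 6.
Tm = 2(10) + 4(6) = 20 + 24 = 44°C

44°C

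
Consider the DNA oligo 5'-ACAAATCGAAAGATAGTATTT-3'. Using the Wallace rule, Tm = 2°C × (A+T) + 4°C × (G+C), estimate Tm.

Counting bases: T=6, C=2, A=10, G=3
So N_AT = 16 and N_GC = 5.
Tm = 2(16) + 4(5) = 32 + 20 = 52°C

52°C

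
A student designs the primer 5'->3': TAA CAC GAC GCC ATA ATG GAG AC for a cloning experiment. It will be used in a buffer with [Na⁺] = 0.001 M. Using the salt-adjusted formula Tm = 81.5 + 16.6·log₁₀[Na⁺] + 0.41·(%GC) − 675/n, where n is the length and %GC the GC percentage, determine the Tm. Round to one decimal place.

Length n = 23. Base counts: G=5, C=6, T=3, A=9
G+C = 11, so %GC = 11/23 × 100 = 47.826%
Salt term: 16.6 × (-3) = -49.8
GC term: 0.41 × 47.826 = 19.609; length term: −675/23 = −29.348
Tm = 81.5 + (-49.8) + 19.609 − 29.348 = 21.961 → 22.0°C

22.0°C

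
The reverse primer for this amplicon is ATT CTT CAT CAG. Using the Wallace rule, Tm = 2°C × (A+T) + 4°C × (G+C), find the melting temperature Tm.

Base counts: G=1, A=3, T=5, C=3
So N_AT = 8 and N_GC = 4.
Tm = 2×8 + 4×4 = 32°C

32°C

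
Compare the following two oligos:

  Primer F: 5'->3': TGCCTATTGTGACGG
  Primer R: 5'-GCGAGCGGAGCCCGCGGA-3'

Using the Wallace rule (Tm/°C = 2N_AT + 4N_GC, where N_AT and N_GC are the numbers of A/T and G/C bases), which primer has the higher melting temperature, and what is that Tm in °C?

Primer R, 66°C

Primer F: A+T=7, G+C=8 → Tm = 2(7)+4(8) = 46°C
Primer R: A+T=3, G+C=15 → Tm = 2(3)+4(15) = 66°C
46°C vs 66°C → primer R is higher.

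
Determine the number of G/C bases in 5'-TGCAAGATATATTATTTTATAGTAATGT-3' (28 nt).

G=4, C=1, A=10, T=13
G+C = 4 + 1 = 5

5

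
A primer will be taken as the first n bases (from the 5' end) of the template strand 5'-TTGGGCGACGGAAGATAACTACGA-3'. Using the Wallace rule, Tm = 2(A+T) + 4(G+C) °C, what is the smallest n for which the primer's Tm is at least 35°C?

First 10 bases: TTGGGCGACG → Tm = 34°C (< 35°C)
First 11 bases: TTGGGCGACGG → Tm = 38°C (≥ 35°C)
Since every base adds ≥2°C, Tm only increases with n, so the threshold is first crossed at n = 11.

n = 11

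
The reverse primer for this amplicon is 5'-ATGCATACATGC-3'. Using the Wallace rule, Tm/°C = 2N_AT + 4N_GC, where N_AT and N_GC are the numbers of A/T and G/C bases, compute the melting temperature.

A=4, G=2, C=3, T=3
A+T = 7, G+C = 5
Tm = 2(7) + 4(5) = 14 + 20 = 34°C

34°C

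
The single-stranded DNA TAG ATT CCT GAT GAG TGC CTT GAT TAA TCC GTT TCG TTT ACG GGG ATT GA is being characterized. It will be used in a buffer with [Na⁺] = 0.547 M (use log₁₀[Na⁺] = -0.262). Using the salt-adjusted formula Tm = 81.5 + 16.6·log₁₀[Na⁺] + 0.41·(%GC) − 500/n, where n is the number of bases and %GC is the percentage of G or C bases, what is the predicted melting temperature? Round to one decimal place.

84.4°C

Length n = 50. Scanning the sequence gives C=8, A=10, G=13, T=19.
G+C = 21, so %GC = 21/50 × 100 = 42%
Salt term: 16.6 × (-0.262) = -4.349
GC term: 0.41 × 42 = 17.22; length term: −500/50 = −10
Tm = 81.5 + (-4.349) + 17.22 − 10 = 84.371 → 84.4°C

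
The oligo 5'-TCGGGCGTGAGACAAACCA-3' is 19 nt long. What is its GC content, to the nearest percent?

58%

Scanning the sequence gives T=2, G=6, C=5, A=6.
G+C = 6 + 5 = 11 out of 19 bases
%GC = 11/19 × 100 = 57.89% ≈ 58%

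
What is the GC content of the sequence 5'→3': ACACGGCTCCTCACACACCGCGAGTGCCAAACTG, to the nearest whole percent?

Counting bases: G=7, T=4, A=9, C=14
G+C = 7 + 14 = 21 out of 34 bases
%GC = 21/34 × 100 = 61.76% ≈ 62%

62%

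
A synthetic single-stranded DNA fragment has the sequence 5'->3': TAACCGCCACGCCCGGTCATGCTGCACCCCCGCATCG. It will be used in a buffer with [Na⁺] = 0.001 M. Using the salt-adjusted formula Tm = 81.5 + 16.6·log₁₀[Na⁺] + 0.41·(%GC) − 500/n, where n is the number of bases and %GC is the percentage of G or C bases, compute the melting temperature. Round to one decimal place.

Length n = 37. C=18, A=6, T=5, G=8
G+C = 26, so %GC = 26/37 × 100 = 70.27%
Salt term: 16.6 × (-3) = -49.8
GC term: 0.41 × 70.27 = 28.811; length term: −500/37 = −13.514
Tm = 81.5 + (-49.8) + 28.811 − 13.514 = 46.997 → 47.0°C

47.0°C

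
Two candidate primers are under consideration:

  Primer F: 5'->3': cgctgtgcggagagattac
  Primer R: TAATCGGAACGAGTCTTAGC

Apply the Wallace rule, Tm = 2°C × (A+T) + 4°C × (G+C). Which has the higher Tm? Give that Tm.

Primer F: A+T=8, G+C=11 → Tm = 2(8)+4(11) = 60°C
Primer R: A+T=11, G+C=9 → Tm = 2(11)+4(9) = 58°C
60°C vs 58°C → primer F is higher.

Primer F, 60°C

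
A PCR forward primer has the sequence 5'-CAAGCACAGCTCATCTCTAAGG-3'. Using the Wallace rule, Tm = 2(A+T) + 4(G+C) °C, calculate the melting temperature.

C=7, T=4, A=7, G=4
AT pairs contribute 11, GC pairs contribute 11.
Tm = 2×11 + 4×11 = 66°C

66°C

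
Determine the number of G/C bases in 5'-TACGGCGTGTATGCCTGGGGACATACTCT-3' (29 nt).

Counting bases: A=5, C=7, G=9, T=8
Total G or C: 9 + 7 = 16

16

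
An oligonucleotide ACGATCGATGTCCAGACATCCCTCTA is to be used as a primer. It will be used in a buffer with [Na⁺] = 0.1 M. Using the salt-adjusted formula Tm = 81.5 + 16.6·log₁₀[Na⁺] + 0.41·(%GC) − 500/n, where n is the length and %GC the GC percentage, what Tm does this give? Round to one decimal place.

Length n = 26. Scanning the sequence gives G=4, C=9, A=7, T=6.
G+C = 13, so %GC = 13/26 × 100 = 50%
Salt term: 16.6 × (-1) = -16.6
GC term: 0.41 × 50 = 20.5; length term: −500/26 = −19.231
Tm = 81.5 + (-16.6) + 20.5 − 19.231 = 66.169 → 66.2°C

66.2°C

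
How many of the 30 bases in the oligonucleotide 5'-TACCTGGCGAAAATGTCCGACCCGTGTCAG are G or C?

17

C=9, T=6, G=8, A=7
Total G or C: 8 + 9 = 17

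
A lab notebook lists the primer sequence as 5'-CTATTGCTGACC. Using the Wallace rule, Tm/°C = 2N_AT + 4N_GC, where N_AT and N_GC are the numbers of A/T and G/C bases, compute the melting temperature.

36°C

Base counts: A=2, C=4, T=4, G=2
A+T = 6, G+C = 6
Tm = 2(6) + 4(6) = 12 + 24 = 36°C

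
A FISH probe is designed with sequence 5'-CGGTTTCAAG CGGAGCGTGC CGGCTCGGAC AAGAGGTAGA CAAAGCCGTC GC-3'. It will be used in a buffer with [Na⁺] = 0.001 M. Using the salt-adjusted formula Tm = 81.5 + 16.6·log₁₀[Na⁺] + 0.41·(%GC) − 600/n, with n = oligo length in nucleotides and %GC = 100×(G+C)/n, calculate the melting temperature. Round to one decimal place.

46.2°C

Length n = 52. T=7, C=14, G=19, A=12
G+C = 33, so %GC = 33/52 × 100 = 63.462%
Salt term: 16.6 × (-3) = -49.8
GC term: 0.41 × 63.462 = 26.019; length term: −600/52 = −11.538
Tm = 81.5 + (-49.8) + 26.019 − 11.538 = 46.181 → 46.2°C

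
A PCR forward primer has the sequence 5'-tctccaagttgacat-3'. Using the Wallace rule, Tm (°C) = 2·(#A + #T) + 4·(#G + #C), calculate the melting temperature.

Base counts: G=2, A=4, C=4, T=5
So N_AT = 9 and N_GC = 6.
Tm = 2×9 + 4×6 = 42°C

42°C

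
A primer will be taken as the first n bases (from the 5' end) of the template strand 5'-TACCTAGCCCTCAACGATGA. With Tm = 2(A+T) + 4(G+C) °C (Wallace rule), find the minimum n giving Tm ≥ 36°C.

First 11 bases: TACCTAGCCCT → Tm = 34°C (< 36°C)
First 12 bases: TACCTAGCCCTC → Tm = 38°C (≥ 36°C)
Since every base adds ≥2°C, Tm only increases with n, so the threshold is first crossed at n = 12.

n = 12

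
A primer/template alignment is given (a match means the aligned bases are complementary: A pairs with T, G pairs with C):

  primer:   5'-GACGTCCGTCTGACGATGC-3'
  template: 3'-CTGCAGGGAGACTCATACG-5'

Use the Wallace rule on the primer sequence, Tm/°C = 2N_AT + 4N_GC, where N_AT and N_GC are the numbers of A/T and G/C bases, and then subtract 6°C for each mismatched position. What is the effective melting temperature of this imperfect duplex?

44°C

Primer base counts: A=3, T=4, G=6, C=6 → A+T=7, G+C=12
Perfect-match Tm = 2(7) + 4(12) = 14 + 48 = 62°C
Mismatches (positions where the bases are not complementary): 3 (at positions 8, 14, 15)
Effective Tm = 62 − 3×6 = 62 − 18 = 44°C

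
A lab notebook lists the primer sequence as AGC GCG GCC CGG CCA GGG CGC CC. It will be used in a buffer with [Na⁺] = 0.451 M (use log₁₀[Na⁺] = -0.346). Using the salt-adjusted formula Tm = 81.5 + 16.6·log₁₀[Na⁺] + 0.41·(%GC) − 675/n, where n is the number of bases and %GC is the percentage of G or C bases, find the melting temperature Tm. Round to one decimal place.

Length n = 23. G=10, A=2, C=11, T=0
G+C = 21, so %GC = 21/23 × 100 = 91.304%
Salt term: 16.6 × (-0.346) = -5.744
GC term: 0.41 × 91.304 = 37.435; length term: −675/23 = −29.348
Tm = 81.5 + (-5.744) + 37.435 − 29.348 = 83.843 → 83.8°C

83.8°C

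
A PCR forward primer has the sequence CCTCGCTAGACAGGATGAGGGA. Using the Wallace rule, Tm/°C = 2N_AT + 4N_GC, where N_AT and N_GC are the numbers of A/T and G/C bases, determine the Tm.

Counting bases: A=6, C=5, G=8, T=3
So N_AT = 9 and N_GC = 13.
Tm = 4·13 + 2·9 = 52 + 18 = 70°C

70°C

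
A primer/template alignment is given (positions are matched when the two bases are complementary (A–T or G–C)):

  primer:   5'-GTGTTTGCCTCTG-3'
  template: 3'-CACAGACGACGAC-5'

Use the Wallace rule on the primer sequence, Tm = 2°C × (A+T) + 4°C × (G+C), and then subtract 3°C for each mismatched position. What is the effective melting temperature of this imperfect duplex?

Primer base counts: A=0, T=6, G=4, C=3 → A+T=6, G+C=7
Perfect-match Tm = 2(6) + 4(7) = 12 + 28 = 40°C
Mismatches (positions where the bases are not complementary): 3 (at positions 5, 9, 10)
Effective Tm = 40 − 3×3 = 40 − 9 = 31°C

31°C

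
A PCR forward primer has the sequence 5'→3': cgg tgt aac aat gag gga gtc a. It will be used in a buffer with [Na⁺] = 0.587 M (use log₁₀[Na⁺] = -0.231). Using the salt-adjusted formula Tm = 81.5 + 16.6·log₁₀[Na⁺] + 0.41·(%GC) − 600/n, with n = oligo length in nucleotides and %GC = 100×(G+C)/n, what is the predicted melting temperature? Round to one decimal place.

70.9°C

Length n = 22. Base counts: C=3, T=4, A=7, G=8
G+C = 11, so %GC = 11/22 × 100 = 50%
Salt term: 16.6 × (-0.231) = -3.835
GC term: 0.41 × 50 = 20.5; length term: −600/22 = −27.273
Tm = 81.5 + (-3.835) + 20.5 − 27.273 = 70.892 → 70.9°C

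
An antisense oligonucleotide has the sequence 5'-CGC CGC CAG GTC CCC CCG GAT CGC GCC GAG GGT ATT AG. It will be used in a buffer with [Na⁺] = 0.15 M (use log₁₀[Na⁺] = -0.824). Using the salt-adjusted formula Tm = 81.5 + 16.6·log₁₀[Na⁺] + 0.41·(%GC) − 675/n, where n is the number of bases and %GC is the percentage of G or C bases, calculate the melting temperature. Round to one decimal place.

80.3°C

Length n = 38. Scanning the sequence gives A=5, C=15, T=5, G=13.
G+C = 28, so %GC = 28/38 × 100 = 73.684%
Salt term: 16.6 × (-0.824) = -13.678
GC term: 0.41 × 73.684 = 30.21; length term: −675/38 = −17.763
Tm = 81.5 + (-13.678) + 30.21 − 17.763 = 80.269 → 80.3°C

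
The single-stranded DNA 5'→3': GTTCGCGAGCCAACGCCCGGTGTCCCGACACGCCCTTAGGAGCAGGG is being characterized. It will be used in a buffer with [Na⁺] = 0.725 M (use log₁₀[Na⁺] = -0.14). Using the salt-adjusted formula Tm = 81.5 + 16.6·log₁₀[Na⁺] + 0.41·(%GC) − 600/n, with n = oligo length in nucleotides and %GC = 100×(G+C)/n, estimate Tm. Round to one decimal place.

95.2°C

Length n = 47. Counting bases: T=6, A=8, G=16, C=17
G+C = 33, so %GC = 33/47 × 100 = 70.213%
Salt term: 16.6 × (-0.14) = -2.324
GC term: 0.41 × 70.213 = 28.787; length term: −600/47 = −12.766
Tm = 81.5 + (-2.324) + 28.787 − 12.766 = 95.197 → 95.2°C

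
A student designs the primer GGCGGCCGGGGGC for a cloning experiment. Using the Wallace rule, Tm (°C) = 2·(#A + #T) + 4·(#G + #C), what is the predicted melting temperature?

Scanning the sequence gives G=9, T=0, A=0, C=4.
A+T = 0, G+C = 13
Tm = 2×0 + 4×13 = 52°C

52°C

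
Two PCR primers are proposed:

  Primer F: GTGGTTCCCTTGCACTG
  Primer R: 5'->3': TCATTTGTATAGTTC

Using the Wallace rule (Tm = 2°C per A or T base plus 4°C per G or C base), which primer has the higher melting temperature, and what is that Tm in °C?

Primer F: A+T=7, G+C=10 → Tm = 2(7)+4(10) = 54°C
Primer R: A+T=11, G+C=4 → Tm = 2(11)+4(4) = 38°C
54°C vs 38°C → primer F is higher.

Primer F, 54°C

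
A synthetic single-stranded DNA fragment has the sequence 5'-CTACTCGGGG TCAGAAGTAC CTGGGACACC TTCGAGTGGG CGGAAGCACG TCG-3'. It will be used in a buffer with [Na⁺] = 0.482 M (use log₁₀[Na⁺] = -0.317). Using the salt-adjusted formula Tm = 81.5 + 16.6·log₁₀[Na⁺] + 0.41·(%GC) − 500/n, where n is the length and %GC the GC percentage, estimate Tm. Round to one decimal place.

Length n = 53. A=11, G=19, T=9, C=14
G+C = 33, so %GC = 33/53 × 100 = 62.264%
Salt term: 16.6 × (-0.317) = -5.262
GC term: 0.41 × 62.264 = 25.528; length term: −500/53 = −9.434
Tm = 81.5 + (-5.262) + 25.528 − 9.434 = 92.332 → 92.3°C

92.3°C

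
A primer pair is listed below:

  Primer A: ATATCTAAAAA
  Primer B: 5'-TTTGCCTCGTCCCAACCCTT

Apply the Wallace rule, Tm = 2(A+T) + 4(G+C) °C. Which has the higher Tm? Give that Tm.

Primer B, 62°C

Primer A: A+T=10, G+C=1 → Tm = 2(10)+4(1) = 24°C
Primer B: A+T=9, G+C=11 → Tm = 2(9)+4(11) = 62°C
24°C vs 62°C → primer B is higher.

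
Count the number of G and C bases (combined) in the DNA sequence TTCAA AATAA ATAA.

G=0, T=4, A=9, C=1
Total G or C: 0 + 1 = 1

1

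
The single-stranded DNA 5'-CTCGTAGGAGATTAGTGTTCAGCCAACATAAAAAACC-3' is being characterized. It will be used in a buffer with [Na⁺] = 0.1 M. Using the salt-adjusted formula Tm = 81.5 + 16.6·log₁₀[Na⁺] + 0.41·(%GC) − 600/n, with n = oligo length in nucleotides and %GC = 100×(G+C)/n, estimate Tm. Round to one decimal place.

Length n = 37. Scanning the sequence gives T=8, A=14, G=7, C=8.
G+C = 15, so %GC = 15/37 × 100 = 40.541%
Salt term: 16.6 × (-1) = -16.6
GC term: 0.41 × 40.541 = 16.622; length term: −600/37 = −16.216
Tm = 81.5 + (-16.6) + 16.622 − 16.216 = 65.306 → 65.3°C

65.3°C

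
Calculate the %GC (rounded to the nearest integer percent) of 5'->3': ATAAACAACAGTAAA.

20%

Base counts: G=1, C=2, T=2, A=10
G+C = 1 + 2 = 3 out of 15 bases
%GC = 3/15 × 100 = 20% ≈ 20%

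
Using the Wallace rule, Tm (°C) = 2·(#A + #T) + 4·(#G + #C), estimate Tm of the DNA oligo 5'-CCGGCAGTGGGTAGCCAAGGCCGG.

84°C

Scanning the sequence gives A=4, G=11, T=2, C=7.
A+T = 6, G+C = 18
Tm = 4·18 + 2·6 = 72 + 12 = 84°C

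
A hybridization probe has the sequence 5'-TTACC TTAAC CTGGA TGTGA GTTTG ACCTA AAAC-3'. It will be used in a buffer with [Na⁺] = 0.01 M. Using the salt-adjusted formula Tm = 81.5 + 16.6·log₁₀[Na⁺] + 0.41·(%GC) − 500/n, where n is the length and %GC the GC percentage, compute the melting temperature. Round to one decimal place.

49.3°C

Length n = 34. Base counts: C=7, G=6, T=11, A=10
G+C = 13, so %GC = 13/34 × 100 = 38.235%
Salt term: 16.6 × (-2) = -33.2
GC term: 0.41 × 38.235 = 15.676; length term: −500/34 = −14.706
Tm = 81.5 + (-33.2) + 15.676 − 14.706 = 49.27 → 49.3°C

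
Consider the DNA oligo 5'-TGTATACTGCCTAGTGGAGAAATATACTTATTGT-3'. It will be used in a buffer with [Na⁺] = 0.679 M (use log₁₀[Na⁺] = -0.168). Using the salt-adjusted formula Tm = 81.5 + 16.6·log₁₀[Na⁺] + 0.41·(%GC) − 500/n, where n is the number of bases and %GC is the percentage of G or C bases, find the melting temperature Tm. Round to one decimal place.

77.3°C

Length n = 34. G=7, C=4, A=10, T=13
G+C = 11, so %GC = 11/34 × 100 = 32.353%
Salt term: 16.6 × (-0.168) = -2.789
GC term: 0.41 × 32.353 = 13.265; length term: −500/34 = −14.706
Tm = 81.5 + (-2.789) + 13.265 − 14.706 = 77.27 → 77.3°C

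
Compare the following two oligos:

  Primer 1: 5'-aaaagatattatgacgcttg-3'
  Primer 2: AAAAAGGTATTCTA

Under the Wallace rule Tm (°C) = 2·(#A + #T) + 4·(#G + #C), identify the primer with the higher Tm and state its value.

Primer 1: A+T=14, G+C=6 → Tm = 2(14)+4(6) = 52°C
Primer 2: A+T=11, G+C=3 → Tm = 2(11)+4(3) = 34°C
52°C vs 34°C → primer 1 is higher.

Primer 1, 52°C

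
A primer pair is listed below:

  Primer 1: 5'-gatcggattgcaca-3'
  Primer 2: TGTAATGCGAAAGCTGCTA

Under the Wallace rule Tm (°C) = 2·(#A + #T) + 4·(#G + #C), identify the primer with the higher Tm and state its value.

Primer 2, 54°C

Primer 1: A+T=7, G+C=7 → Tm = 2(7)+4(7) = 42°C
Primer 2: A+T=11, G+C=8 → Tm = 2(11)+4(8) = 54°C
42°C vs 54°C → primer 2 is higher.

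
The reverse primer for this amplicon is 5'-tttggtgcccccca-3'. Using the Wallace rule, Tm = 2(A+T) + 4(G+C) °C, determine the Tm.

46°C

G=3, T=4, A=1, C=6
AT pairs contribute 5, GC pairs contribute 9.
Tm = 2(5) + 4(9) = 10 + 36 = 46°C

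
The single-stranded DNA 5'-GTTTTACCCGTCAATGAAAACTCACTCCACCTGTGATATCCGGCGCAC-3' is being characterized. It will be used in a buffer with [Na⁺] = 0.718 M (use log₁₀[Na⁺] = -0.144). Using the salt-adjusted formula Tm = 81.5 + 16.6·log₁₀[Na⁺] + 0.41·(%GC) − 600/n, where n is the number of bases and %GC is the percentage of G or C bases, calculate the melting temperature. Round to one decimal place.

87.1°C

Length n = 48. A=12, G=8, C=16, T=12
G+C = 24, so %GC = 24/48 × 100 = 50%
Salt term: 16.6 × (-0.144) = -2.39
GC term: 0.41 × 50 = 20.5; length term: −600/48 = −12.5
Tm = 81.5 + (-2.39) + 20.5 − 12.5 = 87.11 → 87.1°C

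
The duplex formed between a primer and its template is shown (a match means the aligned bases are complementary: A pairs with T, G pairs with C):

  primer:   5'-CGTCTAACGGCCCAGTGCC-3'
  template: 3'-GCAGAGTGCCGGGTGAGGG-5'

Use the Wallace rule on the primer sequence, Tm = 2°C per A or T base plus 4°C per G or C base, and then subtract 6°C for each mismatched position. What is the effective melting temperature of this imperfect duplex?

46°C

Primer base counts: A=3, T=3, G=5, C=8 → A+T=6, G+C=13
Perfect-match Tm = 2(6) + 4(13) = 12 + 52 = 64°C
Mismatches (positions where the bases are not complementary): 3 (at positions 6, 15, 17)
Effective Tm = 64 − 3×6 = 64 − 18 = 46°C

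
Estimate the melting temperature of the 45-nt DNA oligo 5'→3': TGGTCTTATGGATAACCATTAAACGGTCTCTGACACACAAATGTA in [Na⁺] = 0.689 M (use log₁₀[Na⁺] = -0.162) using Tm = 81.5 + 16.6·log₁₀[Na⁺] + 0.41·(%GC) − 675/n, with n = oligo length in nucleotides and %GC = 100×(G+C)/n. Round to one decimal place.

79.3°C

Length n = 45. Base counts: C=9, A=15, G=8, T=13
G+C = 17, so %GC = 17/45 × 100 = 37.778%
Salt term: 16.6 × (-0.162) = -2.689
GC term: 0.41 × 37.778 = 15.489; length term: −675/45 = −15
Tm = 81.5 + (-2.689) + 15.489 − 15 = 79.3 → 79.3°C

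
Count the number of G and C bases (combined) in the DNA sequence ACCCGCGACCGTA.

9

Base counts: G=3, T=1, C=6, A=3
Total G or C: 3 + 6 = 9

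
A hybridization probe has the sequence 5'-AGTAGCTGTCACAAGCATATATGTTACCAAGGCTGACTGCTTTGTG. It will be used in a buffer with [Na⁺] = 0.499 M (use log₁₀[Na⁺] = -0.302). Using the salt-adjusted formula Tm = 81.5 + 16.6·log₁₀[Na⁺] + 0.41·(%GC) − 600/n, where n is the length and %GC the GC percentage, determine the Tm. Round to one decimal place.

81.3°C

Length n = 46. A=12, T=14, G=11, C=9
G+C = 20, so %GC = 20/46 × 100 = 43.478%
Salt term: 16.6 × (-0.302) = -5.013
GC term: 0.41 × 43.478 = 17.826; length term: −600/46 = −13.043
Tm = 81.5 + (-5.013) + 17.826 − 13.043 = 81.27 → 81.3°C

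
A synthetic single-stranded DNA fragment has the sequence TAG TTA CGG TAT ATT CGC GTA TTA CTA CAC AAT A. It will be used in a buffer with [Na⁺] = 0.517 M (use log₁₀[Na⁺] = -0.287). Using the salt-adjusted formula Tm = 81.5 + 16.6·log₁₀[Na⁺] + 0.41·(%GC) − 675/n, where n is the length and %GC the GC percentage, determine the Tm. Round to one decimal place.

70.1°C

Length n = 34. A=11, G=5, T=12, C=6
G+C = 11, so %GC = 11/34 × 100 = 32.353%
Salt term: 16.6 × (-0.287) = -4.764
GC term: 0.41 × 32.353 = 13.265; length term: −675/34 = −19.853
Tm = 81.5 + (-4.764) + 13.265 − 19.853 = 70.148 → 70.1°C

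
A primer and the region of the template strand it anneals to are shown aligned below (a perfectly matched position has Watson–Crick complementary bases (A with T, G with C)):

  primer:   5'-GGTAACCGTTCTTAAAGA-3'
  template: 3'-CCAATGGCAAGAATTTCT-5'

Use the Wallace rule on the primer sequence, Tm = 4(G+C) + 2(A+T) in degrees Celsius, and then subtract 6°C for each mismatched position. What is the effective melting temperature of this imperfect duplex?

Primer base counts: A=6, T=5, G=4, C=3 → A+T=11, G+C=7
Perfect-match Tm = 2(11) + 4(7) = 22 + 28 = 50°C
Mismatches (positions where the bases are not complementary): 1 (at position 4)
Effective Tm = 50 − 1×6 = 50 − 6 = 44°C

44°C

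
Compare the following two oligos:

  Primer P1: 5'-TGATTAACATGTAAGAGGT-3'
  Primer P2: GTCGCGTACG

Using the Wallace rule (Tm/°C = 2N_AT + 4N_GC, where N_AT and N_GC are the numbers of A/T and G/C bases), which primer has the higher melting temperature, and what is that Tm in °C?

Primer P1: A+T=13, G+C=6 → Tm = 2(13)+4(6) = 50°C
Primer P2: A+T=3, G+C=7 → Tm = 2(3)+4(7) = 34°C
50°C vs 34°C → primer P1 is higher.

Primer P1, 50°C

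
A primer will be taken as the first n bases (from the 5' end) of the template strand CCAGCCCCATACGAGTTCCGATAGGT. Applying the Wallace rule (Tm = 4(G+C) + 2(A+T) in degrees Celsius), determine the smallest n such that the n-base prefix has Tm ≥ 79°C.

n = 25

First 24 bases: CCAGCCCCATACGAGTTCCGATAG → Tm = 76°C (< 79°C)
First 25 bases: CCAGCCCCATACGAGTTCCGATAGG → Tm = 80°C (≥ 79°C)
Each additional base adds 2°C (A/T) or 4°C (G/C), so Tm is non-decreasing in n; n = 25 is the first length to reach 79°C.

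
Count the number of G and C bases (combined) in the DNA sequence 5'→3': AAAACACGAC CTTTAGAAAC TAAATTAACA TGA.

A=17, C=6, T=7, G=3
G+C = 3 + 6 = 9

9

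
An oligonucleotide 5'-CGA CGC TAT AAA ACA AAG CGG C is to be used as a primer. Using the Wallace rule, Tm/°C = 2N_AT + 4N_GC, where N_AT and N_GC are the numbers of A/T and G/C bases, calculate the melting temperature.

Base counts: A=9, G=5, T=2, C=6
AT pairs contribute 11, GC pairs contribute 11.
Tm = 2×11 + 4×11 = 66°C

66°C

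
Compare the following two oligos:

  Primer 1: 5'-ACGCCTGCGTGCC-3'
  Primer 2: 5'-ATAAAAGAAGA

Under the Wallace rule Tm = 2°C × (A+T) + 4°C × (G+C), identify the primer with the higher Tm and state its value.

Primer 1, 46°C

Primer 1: A+T=3, G+C=10 → Tm = 2(3)+4(10) = 46°C
Primer 2: A+T=9, G+C=2 → Tm = 2(9)+4(2) = 26°C
46°C vs 26°C → primer 1 is higher.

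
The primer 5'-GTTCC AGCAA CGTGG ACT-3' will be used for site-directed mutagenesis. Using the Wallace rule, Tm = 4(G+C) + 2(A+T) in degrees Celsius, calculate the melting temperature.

56°C

A=4, T=4, G=5, C=5
So N_AT = 8 and N_GC = 10.
Tm = 4·10 + 2·8 = 40 + 16 = 56°C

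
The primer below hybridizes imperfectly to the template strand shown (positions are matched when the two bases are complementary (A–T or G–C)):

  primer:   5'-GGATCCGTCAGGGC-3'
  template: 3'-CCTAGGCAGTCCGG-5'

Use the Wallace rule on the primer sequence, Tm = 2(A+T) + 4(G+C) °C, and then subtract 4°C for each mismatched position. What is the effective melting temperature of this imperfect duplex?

Primer base counts: A=2, T=2, G=6, C=4 → A+T=4, G+C=10
Perfect-match Tm = 2(4) + 4(10) = 8 + 40 = 48°C
Mismatches (positions where the bases are not complementary): 1 (at position 13)
Effective Tm = 48 − 1×4 = 48 − 4 = 44°C

44°C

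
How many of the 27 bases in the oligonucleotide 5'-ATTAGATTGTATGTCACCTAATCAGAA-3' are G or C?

8

Base counts: A=10, T=9, G=4, C=4
G+C = 4 + 4 = 8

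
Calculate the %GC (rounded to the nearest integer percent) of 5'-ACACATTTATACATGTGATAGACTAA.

Scanning the sequence gives C=4, T=8, A=11, G=3.
G+C = 3 + 4 = 7 out of 26 bases
%GC = 7/26 × 100 = 26.92% ≈ 27%

27%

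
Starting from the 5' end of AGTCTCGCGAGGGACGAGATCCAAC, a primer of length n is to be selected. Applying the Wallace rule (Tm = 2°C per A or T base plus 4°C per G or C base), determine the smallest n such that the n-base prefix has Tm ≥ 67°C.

n = 21

First 20 bases: AGTCTCGCGAGGGACGAGAT → Tm = 64°C (< 67°C)
First 21 bases: AGTCTCGCGAGGGACGAGATC → Tm = 68°C (≥ 67°C)
Each additional base adds 2°C (A/T) or 4°C (G/C), so Tm is non-decreasing in n; n = 21 is the first length to reach 67°C.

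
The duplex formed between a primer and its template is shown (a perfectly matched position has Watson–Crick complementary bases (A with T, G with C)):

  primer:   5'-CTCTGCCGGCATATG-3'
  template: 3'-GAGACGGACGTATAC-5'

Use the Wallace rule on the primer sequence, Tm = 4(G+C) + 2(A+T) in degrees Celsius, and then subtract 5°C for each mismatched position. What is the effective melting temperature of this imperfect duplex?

Primer base counts: A=2, T=4, G=4, C=5 → A+T=6, G+C=9
Perfect-match Tm = 2(6) + 4(9) = 12 + 36 = 48°C
Mismatches (positions where the bases are not complementary): 1 (at position 8)
Effective Tm = 48 − 1×5 = 48 − 5 = 43°C

43°C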